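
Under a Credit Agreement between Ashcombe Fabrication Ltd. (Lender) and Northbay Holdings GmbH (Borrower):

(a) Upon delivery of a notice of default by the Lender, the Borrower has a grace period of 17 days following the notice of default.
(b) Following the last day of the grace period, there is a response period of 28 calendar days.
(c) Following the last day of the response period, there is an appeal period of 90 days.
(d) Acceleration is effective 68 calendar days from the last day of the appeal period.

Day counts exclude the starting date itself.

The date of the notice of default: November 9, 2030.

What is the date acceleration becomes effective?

May 31, 2031

The last day of the grace period: 17 calendar days after November 9, 2030 is November 26, 2030.
The last day of the response period: November 26, 2030 + 28 days = December 24, 2030.
The last day of the appeal period: 90 calendar days after December 24, 2030 is March 24, 2031.
The date acceleration becomes effective: 68 calendar days after March 24, 2031 is May 31, 2031.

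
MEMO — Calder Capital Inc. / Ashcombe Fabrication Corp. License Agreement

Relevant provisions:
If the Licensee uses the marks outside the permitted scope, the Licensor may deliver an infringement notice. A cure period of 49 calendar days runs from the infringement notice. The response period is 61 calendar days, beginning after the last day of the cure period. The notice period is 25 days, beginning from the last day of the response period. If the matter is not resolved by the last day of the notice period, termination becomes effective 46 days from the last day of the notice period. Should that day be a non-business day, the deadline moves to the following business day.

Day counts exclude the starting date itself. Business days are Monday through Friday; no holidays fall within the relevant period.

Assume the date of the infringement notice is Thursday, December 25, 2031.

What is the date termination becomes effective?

June 23, 2032

The last day of the cure period: 49 calendar days after December 25, 2031 is February 12, 2032.
The last day of the response period: 61 calendar days after February 12, 2032 is April 13, 2032.
The last day of the notice period: April 13, 2032 + 25 days = May 8, 2032.
Adding 46 calendar days to May 8, 2032 gives June 23, 2032, which is the date termination becomes effective. June 23, 2032 is a Wednesday, so no roll-forward applies.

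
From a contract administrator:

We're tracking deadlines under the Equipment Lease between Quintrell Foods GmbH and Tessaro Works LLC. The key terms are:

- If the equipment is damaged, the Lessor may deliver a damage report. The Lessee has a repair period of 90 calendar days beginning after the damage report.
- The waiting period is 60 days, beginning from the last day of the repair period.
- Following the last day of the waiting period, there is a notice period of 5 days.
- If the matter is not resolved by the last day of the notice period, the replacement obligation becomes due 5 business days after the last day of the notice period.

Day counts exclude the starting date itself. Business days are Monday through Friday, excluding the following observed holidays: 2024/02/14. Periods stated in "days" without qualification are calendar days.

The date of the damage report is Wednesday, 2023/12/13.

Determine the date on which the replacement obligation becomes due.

Adding 90 calendar days to 2023/12/13 gives 2024/03/12, which is the last day of the repair period.
Adding 60 calendar days to 2024/03/12 gives 2024/05/11, which is the last day of the waiting period.
The last day of the notice period: 2024/05/11 + 5 days = 2024/05/16.
The date on which the replacement obligation becomes due: counting 5 business days from Thursday, 2024/05/16 (May 17, May 20, May 21, May 22, May 23, skipping weekends) reaches Thursday, 2024/05/23.

2024/05/23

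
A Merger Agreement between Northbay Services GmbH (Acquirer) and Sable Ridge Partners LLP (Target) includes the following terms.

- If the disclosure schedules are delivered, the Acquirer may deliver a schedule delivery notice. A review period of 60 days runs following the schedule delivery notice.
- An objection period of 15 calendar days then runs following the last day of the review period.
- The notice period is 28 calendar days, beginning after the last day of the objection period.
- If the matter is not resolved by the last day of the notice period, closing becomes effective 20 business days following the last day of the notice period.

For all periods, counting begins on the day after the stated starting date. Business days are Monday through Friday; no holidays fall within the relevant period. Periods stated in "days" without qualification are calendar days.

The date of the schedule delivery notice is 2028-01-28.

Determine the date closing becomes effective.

2028-06-07

Adding 60 calendar days to 2028-01-28 gives 2028-03-28, which is the last day of the review period.
Adding 15 calendar days to 2028-03-28 gives 2028-04-12, which is the last day of the objection period.
The last day of the notice period: 28 calendar days after 2028-04-12 is 2028-05-10.
The date closing becomes effective: counting 20 business days from Wednesday, 2028-05-10 (May 11, May 12, May 15, May 16, …, Jun 5, Jun 6, Jun 7, skipping weekends) reaches Wednesday, 2028-06-07.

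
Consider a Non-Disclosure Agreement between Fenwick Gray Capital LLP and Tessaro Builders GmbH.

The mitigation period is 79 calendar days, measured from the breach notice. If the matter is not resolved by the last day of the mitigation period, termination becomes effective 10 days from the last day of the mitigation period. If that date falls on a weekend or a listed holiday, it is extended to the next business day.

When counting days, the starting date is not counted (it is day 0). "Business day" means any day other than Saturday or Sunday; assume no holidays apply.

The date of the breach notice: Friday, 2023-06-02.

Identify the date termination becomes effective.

Adding 79 calendar days to 2023-06-02 gives 2023-08-20, which is the last day of the mitigation period.
The date termination becomes effective: 2023-08-20 + 10 days = 2023-08-30. 2023-08-30 is a Wednesday, so no roll-forward applies.

2023-08-30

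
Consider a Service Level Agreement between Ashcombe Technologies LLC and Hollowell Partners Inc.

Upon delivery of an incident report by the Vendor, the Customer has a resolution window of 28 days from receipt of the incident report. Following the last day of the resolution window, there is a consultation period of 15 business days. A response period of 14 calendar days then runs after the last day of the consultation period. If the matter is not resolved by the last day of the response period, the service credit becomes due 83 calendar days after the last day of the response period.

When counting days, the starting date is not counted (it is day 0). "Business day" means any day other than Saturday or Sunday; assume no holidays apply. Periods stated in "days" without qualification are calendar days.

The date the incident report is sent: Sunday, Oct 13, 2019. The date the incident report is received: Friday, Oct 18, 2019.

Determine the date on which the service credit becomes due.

The last day of the resolution window: 28 calendar days after Oct 18, 2019 is Nov 15, 2019.
From Friday, Nov 15, 2019, 15 business days (Nov 18, Nov 19, Nov 20, Nov 21, …, Dec 4, Dec 5, Dec 6, skipping weekends) brings us to Friday, Dec 6, 2019, which is the last day of the consultation period.
The last day of the response period: 14 calendar days after Dec 6, 2019 is Dec 20, 2019.
The date on which the service credit becomes due: Dec 20, 2019 + 83 days = Mar 12, 2020.

Mar 12, 2020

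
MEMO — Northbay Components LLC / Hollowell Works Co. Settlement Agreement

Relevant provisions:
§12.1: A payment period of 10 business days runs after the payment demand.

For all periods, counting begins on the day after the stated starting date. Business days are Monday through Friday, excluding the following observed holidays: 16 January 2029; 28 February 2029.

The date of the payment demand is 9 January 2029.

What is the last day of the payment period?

24 January 2029

The last day of the payment period: 10 business days after Tuesday, 9 January 2029, skipping weekends and the listed holiday on Jan 16 — Jan 10, Jan 11, Jan 12, Jan 15, Jan 17, Jan 18, Jan 19, Jan 22, Jan 23, Jan 24 — lands on Wednesday, 24 January 2029.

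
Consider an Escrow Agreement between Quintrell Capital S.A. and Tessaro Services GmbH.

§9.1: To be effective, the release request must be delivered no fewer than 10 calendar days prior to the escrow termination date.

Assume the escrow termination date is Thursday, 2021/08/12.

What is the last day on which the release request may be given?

Counting back 10 calendar days from 2021/08/12 gives 2021/08/02.

2021/08/02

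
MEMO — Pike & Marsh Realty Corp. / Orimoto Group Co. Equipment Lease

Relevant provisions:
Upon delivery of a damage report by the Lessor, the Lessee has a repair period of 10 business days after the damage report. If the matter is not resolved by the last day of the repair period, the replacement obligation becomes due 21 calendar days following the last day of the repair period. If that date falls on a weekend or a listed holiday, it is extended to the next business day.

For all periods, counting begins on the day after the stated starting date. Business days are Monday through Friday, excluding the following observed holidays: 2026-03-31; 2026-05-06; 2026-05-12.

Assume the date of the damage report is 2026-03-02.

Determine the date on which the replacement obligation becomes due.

2026-04-06

From Monday, 2026-03-02, 10 business days (Mar 3, Mar 4, Mar 5, Mar 6, Mar 9, Mar 10, Mar 11, Mar 12, Mar 13, Mar 16, skipping weekends) brings us to Monday, 2026-03-16, which is the last day of the repair period.
The date on which the replacement obligation becomes due: 2026-03-16 + 21 days = 2026-04-06. 2026-04-06 is a Monday and is not a listed holiday, so no roll-forward applies.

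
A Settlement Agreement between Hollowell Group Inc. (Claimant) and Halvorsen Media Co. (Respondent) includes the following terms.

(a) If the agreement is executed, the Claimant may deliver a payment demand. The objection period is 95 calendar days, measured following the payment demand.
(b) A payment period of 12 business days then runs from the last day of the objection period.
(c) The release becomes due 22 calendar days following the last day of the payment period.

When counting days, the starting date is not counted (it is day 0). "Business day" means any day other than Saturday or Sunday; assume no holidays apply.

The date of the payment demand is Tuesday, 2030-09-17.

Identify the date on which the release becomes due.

2031-01-29

The last day of the objection period: 2030-09-17 + 95 days = 2030-12-21.
From Saturday, 2030-12-21, 12 business days (Dec 23, Dec 24, Dec 25, Dec 26, …, Jan 3, Jan 6, Jan 7, skipping weekends) brings us to Tuesday, 2031-01-07, which is the last day of the payment period.
The date on which the release becomes due: 22 calendar days after 2031-01-07 is 2031-01-29.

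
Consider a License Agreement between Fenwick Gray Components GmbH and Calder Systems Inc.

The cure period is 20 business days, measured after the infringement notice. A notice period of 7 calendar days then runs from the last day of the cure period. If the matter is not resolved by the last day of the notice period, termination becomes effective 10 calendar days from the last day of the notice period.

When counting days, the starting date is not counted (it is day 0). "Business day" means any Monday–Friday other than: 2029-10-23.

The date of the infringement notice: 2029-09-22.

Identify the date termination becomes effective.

2029-11-05

The last day of the cure period: 20 business days after Saturday, 2029-09-22, skipping weekends — Sep 24, Sep 25, Sep 26, Sep 27, …, Oct 17, Oct 18, Oct 19 — lands on Friday, 2029-10-19.
The last day of the notice period: 2029-10-19 + 7 days = 2029-10-26.
The date termination becomes effective: 2029-10-26 + 10 days = 2029-11-05.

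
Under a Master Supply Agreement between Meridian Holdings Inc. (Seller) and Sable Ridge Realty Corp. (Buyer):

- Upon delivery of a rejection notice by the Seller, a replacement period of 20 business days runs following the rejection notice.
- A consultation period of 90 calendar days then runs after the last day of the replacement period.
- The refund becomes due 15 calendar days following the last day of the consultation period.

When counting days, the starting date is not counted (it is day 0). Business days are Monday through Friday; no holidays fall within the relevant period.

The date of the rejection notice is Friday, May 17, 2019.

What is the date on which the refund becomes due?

Sep 27, 2019

The last day of the replacement period: 20 business days after Friday, May 17, 2019, skipping weekends — May 20, May 21, May 22, May 23, …, Jun 12, Jun 13, Jun 14 — lands on Friday, Jun 14, 2019.
The last day of the consultation period: 90 calendar days after Jun 14, 2019 is Sep 12, 2019.
Adding 15 calendar days to Sep 12, 2019 gives Sep 27, 2019, which is the date on which the refund becomes due.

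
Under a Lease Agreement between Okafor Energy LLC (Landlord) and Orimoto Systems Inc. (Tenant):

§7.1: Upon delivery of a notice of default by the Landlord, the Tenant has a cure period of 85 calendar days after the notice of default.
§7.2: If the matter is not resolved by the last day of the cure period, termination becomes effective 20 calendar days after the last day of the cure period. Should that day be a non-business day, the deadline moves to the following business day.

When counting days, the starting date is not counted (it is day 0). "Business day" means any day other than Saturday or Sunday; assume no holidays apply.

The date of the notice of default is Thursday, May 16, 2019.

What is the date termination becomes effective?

Adding 85 calendar days to May 16, 2019 gives Aug 9, 2019, which is the last day of the cure period.
The date termination becomes effective: 20 calendar days after Aug 9, 2019 is Aug 29, 2019. Aug 29, 2019 is a Thursday, so no roll-forward applies.

Aug 29, 2019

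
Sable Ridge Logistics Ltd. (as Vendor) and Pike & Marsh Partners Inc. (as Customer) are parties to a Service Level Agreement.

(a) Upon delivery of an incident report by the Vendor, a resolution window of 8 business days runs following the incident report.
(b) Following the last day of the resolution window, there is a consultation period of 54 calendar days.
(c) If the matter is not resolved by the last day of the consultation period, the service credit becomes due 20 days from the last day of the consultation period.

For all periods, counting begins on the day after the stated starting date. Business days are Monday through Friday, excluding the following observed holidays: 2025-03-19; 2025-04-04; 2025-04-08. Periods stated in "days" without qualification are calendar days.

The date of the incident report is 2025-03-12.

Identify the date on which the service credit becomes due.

From Wednesday, 2025-03-12, 8 business days (Mar 13, Mar 14, Mar 17, Mar 18, Mar 20, Mar 21, Mar 24, Mar 25, skipping weekends and the listed holiday on Mar 19) brings us to Tuesday, 2025-03-25, which is the last day of the resolution window.
The last day of the consultation period: 54 calendar days after 2025-03-25 is 2025-05-18.
The date on which the service credit becomes due: 20 calendar days after 2025-05-18 is 2025-06-07.

2025-06-07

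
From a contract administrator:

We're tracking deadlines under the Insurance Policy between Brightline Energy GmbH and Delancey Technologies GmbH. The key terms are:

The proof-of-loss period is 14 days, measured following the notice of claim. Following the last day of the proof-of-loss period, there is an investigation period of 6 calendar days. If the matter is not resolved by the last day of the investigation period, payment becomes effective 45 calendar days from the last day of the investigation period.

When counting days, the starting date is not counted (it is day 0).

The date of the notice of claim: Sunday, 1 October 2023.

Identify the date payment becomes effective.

Adding 14 calendar days to 1 October 2023 gives 15 October 2023, which is the last day of the proof-of-loss period.
The last day of the investigation period: 15 October 2023 + 6 days = 21 October 2023.
Adding 45 calendar days to 21 October 2023 gives 5 December 2023, which is the date payment becomes effective.

5 December 2023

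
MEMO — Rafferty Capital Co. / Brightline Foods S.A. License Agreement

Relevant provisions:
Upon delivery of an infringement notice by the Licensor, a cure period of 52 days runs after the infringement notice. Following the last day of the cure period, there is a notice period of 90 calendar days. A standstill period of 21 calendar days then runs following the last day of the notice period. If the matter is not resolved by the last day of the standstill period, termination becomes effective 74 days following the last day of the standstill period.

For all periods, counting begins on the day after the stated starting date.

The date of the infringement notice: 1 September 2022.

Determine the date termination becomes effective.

The last day of the cure period: 1 September 2022 + 52 days = 23 October 2022.
The last day of the notice period: 23 October 2022 + 90 days = 21 January 2023.
The last day of the standstill period: 21 calendar days after 21 January 2023 is 11 February 2023.
The date termination becomes effective: 11 February 2023 + 74 days = 26 April 2023.

26 April 2023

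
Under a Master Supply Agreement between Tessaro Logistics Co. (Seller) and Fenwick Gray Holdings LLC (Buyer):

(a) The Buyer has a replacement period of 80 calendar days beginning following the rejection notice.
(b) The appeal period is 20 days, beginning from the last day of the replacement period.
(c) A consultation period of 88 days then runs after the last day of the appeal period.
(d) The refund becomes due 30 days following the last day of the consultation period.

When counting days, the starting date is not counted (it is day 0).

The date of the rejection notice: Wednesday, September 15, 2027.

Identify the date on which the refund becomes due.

April 20, 2028

Adding 80 calendar days to September 15, 2027 gives December 4, 2027, which is the last day of the replacement period.
The last day of the appeal period: 20 calendar days after December 4, 2027 is December 24, 2027.
The last day of the consultation period: 88 calendar days after December 24, 2027 is March 21, 2028.
Adding 30 calendar days to March 21, 2028 gives April 20, 2028, which is the date on which the refund becomes due.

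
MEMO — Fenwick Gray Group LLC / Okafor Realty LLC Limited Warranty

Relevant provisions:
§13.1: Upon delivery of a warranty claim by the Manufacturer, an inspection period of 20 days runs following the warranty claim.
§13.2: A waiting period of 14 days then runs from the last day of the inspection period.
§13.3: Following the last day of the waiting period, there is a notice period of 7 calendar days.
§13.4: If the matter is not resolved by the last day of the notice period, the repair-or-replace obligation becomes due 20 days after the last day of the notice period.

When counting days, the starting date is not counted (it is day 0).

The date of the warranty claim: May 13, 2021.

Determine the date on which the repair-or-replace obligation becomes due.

Jul 13, 2021

Adding 20 calendar days to May 13, 2021 gives Jun 2, 2021, which is the last day of the inspection period.
The last day of the waiting period: 14 calendar days after Jun 2, 2021 is Jun 16, 2021.
The last day of the notice period: 7 calendar days after Jun 16, 2021 is Jun 23, 2021.
The date on which the repair-or-replace obligation becomes due: 20 calendar days after Jun 23, 2021 is Jul 13, 2021.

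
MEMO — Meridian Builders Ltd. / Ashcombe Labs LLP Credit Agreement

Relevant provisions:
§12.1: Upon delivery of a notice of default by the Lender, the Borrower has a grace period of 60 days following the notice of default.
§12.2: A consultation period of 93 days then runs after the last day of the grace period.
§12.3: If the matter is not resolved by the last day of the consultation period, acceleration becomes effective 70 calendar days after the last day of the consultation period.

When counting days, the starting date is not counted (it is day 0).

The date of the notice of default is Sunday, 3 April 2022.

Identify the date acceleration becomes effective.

The last day of the grace period: 60 calendar days after 3 April 2022 is 2 June 2022.
The last day of the consultation period: 2 June 2022 + 93 days = 3 September 2022.
The date acceleration becomes effective: 70 calendar days after 3 September 2022 is 12 November 2022.

12 November 2022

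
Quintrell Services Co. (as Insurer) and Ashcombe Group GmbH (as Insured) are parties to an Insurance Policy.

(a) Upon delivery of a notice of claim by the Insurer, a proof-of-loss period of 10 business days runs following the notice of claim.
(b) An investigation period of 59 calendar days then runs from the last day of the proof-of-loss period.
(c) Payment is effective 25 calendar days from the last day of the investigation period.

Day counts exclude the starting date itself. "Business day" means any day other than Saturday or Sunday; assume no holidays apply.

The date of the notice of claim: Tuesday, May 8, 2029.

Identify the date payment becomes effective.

Aug 14, 2029

From Tuesday, May 8, 2029, 10 business days (May 9, May 10, May 11, May 14, May 15, May 16, May 17, May 18, May 21, May 22, skipping weekends) brings us to Tuesday, May 22, 2029, which is the last day of the proof-of-loss period.
The last day of the investigation period: 59 calendar days after May 22, 2029 is Jul 20, 2029.
Adding 25 calendar days to Jul 20, 2029 gives Aug 14, 2029, which is the date payment becomes effective.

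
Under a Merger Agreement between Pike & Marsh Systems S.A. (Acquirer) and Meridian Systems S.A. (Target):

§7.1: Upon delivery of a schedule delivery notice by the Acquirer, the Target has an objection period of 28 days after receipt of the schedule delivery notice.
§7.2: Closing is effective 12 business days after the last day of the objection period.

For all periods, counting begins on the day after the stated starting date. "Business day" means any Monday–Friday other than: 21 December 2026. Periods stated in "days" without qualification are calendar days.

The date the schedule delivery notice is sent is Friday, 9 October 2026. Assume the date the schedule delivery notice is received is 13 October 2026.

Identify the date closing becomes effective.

The last day of the objection period: 28 calendar days after 13 October 2026 is 10 November 2026.
The date closing becomes effective: 12 business days after Tuesday, 10 November 2026, skipping weekends — Nov 11, Nov 12, Nov 13, Nov 16, …, Nov 24, Nov 25, Nov 26 — lands on Thursday, 26 November 2026.

26 November 2026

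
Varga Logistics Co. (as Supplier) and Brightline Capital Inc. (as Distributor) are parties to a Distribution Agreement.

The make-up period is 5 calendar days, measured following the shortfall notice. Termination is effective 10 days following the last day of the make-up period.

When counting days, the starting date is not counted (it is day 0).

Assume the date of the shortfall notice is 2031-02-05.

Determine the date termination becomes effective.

The last day of the make-up period: 5 calendar days after 2031-02-05 is 2031-02-10.
The date termination becomes effective: 2031-02-10 + 10 days = 2031-02-20.

2031-02-20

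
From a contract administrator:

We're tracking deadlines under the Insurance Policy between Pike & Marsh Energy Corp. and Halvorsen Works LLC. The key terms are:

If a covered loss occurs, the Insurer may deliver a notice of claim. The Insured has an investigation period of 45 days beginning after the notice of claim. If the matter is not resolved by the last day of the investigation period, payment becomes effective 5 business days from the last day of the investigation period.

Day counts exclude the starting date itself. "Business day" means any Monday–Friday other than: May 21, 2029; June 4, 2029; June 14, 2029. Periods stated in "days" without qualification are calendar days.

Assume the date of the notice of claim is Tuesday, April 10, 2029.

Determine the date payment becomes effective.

June 1, 2029

Adding 45 calendar days to April 10, 2029 gives May 25, 2029, which is the last day of the investigation period.
The date payment becomes effective: counting 5 business days from Friday, May 25, 2029 (May 28, May 29, May 30, May 31, Jun 1, skipping weekends) reaches Friday, June 1, 2029.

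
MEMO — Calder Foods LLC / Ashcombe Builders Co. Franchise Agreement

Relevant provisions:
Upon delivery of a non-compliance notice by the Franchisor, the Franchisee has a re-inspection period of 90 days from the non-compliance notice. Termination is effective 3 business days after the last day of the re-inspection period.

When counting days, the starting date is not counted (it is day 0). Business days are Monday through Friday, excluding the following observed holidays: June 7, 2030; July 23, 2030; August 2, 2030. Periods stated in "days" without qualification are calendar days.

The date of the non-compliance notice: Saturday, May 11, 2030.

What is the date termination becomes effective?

The last day of the re-inspection period: 90 calendar days after May 11, 2030 is August 9, 2030.
The date termination becomes effective: counting 3 business days from Friday, August 9, 2030 (Aug 12, Aug 13, Aug 14, skipping weekends) reaches Wednesday, August 14, 2030.

August 14, 2030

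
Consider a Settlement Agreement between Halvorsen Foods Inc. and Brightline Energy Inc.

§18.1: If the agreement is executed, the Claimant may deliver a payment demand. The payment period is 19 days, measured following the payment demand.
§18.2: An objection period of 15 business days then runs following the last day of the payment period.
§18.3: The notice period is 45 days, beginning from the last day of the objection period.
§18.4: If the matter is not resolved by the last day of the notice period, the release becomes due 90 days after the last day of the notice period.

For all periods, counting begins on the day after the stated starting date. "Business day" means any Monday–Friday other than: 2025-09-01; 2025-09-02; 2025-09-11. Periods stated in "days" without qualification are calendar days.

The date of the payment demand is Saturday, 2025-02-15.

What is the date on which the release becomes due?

2025-08-09

The last day of the payment period: 19 calendar days after 2025-02-15 is 2025-03-06.
The last day of the objection period: 15 business days after Thursday, 2025-03-06, skipping weekends — Mar 7, Mar 10, Mar 11, Mar 12, …, Mar 25, Mar 26, Mar 27 — lands on Thursday, 2025-03-27.
The last day of the notice period: 2025-03-27 + 45 days = 2025-05-11.
The date on which the release becomes due: 2025-05-11 + 90 days = 2025-08-09.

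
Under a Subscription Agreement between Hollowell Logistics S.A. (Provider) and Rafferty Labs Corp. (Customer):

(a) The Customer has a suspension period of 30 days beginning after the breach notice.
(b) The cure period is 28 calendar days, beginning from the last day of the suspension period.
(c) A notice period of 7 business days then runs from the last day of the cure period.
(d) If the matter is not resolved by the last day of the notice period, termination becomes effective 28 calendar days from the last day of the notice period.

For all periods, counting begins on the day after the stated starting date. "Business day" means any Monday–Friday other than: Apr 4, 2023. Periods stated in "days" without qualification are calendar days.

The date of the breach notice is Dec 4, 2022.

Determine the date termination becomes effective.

The last day of the suspension period: 30 calendar days after Dec 4, 2022 is Jan 3, 2023.
Adding 28 calendar days to Jan 3, 2023 gives Jan 31, 2023, which is the last day of the cure period.
The last day of the notice period: 7 business days after Tuesday, Jan 31, 2023, skipping weekends — Feb 1, Feb 2, Feb 3, Feb 6, Feb 7, Feb 8, Feb 9 — lands on Thursday, Feb 9, 2023.
Adding 28 calendar days to Feb 9, 2023 gives Mar 9, 2023, which is the date termination becomes effective.

Mar 9, 2023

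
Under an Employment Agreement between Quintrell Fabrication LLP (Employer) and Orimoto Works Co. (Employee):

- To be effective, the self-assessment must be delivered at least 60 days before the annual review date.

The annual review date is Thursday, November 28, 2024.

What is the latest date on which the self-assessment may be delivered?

September 29, 2024

November 28, 2024 minus 60 days is September 29, 2024.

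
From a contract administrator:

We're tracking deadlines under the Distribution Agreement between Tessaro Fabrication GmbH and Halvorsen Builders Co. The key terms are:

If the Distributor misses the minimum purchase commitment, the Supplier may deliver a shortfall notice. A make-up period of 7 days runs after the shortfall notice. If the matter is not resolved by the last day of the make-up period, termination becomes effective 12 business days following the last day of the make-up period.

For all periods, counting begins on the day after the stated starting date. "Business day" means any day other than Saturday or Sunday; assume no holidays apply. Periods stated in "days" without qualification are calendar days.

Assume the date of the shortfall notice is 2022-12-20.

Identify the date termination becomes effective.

2023-01-12

The last day of the make-up period: 2022-12-20 + 7 days = 2022-12-27.
The date termination becomes effective: counting 12 business days from Tuesday, 2022-12-27 (Dec 28, Dec 29, Dec 30, Jan 2, …, Jan 10, Jan 11, Jan 12, skipping weekends) reaches Thursday, 2023-01-12.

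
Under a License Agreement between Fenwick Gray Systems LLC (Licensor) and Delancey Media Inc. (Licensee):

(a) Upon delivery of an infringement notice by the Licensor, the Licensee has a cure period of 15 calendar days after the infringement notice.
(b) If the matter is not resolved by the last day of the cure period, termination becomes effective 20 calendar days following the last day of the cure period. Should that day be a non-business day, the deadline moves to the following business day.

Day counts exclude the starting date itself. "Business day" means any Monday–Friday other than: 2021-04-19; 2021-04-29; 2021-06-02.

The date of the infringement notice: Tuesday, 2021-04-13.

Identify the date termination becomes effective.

2021-05-18

The last day of the cure period: 2021-04-13 + 15 days = 2021-04-28.
Adding 20 calendar days to 2021-04-28 gives 2021-05-18, which is the date termination becomes effective. 2021-05-18 is a Tuesday and is not a listed holiday, so no roll-forward applies.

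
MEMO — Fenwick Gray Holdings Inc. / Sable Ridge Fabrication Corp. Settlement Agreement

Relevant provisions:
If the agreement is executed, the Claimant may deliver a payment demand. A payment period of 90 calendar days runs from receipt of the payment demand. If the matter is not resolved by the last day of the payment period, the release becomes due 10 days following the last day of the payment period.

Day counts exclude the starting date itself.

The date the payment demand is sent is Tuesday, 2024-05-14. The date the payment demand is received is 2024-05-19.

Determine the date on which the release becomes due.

2024-08-27

Adding 90 calendar days to 2024-05-19 gives 2024-08-17, which is the last day of the payment period.
The date on which the release becomes due: 10 calendar days after 2024-08-17 is 2024-08-27.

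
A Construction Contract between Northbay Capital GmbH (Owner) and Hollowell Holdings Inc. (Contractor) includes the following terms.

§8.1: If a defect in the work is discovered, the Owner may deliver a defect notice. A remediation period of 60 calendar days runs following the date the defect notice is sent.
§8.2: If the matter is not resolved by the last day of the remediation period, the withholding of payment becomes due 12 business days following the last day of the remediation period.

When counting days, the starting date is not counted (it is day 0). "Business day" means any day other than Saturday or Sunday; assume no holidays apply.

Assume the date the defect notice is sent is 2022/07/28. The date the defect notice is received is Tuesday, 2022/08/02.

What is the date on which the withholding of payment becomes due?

2022/10/12

The last day of the remediation period: 60 calendar days after 2022/07/28 is 2022/09/26.
From Monday, 2022/09/26, 12 business days (Sep 27, Sep 28, Sep 29, Sep 30, …, Oct 10, Oct 11, Oct 12, skipping weekends) brings us to Wednesday, 2022/10/12, which is the date on which the withholding of payment becomes due.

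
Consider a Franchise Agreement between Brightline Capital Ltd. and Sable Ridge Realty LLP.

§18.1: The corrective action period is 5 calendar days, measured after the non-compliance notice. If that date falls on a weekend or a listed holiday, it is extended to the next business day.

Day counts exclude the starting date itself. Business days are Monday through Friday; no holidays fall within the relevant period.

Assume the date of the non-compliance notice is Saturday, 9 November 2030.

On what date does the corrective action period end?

Adding 5 calendar days to 9 November 2030 gives 14 November 2030, which is the last day of the corrective action period. 14 November 2030 is a Thursday, so no roll-forward applies.

14 November 2030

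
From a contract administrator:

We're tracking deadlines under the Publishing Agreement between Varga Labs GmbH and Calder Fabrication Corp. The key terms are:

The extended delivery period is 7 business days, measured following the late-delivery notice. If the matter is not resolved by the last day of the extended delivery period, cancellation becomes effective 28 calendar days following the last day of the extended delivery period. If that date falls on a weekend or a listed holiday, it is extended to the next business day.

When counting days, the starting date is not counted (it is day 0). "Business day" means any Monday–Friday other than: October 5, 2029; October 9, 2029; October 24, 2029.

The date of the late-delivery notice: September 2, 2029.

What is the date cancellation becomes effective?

From Sunday, September 2, 2029, 7 business days (Sep 3, Sep 4, Sep 5, Sep 6, Sep 7, Sep 10, Sep 11, skipping weekends) brings us to Tuesday, September 11, 2029, which is the last day of the extended delivery period.
Adding 28 calendar days to September 11, 2029 gives October 9, 2029, which is the date cancellation becomes effective. That falls on Tuesday, a listed holiday, so it rolls to the next business day, Wednesday, October 10, 2029.

October 10, 2029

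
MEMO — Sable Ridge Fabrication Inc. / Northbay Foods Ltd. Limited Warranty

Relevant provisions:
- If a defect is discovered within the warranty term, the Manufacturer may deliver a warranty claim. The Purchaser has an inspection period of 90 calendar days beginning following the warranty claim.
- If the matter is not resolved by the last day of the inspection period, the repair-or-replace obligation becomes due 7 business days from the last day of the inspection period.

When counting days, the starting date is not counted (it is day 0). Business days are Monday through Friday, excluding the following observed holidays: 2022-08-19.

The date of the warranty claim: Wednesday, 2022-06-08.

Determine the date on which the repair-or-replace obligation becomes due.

The last day of the inspection period: 90 calendar days after 2022-06-08 is 2022-09-06.
The date on which the repair-or-replace obligation becomes due: 7 business days after Tuesday, 2022-09-06, skipping weekends — Sep 7, Sep 8, Sep 9, Sep 12, Sep 13, Sep 14, Sep 15 — lands on Thursday, 2022-09-15.

2022-09-15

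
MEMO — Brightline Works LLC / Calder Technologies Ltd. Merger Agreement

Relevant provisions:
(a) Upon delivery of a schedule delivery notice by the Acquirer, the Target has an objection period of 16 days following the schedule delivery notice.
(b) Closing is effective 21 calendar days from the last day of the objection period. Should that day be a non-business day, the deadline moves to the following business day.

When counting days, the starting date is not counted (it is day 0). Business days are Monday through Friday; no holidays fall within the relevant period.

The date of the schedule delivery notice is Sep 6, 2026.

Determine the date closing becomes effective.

Adding 16 calendar days to Sep 6, 2026 gives Sep 22, 2026, which is the last day of the objection period.
The date closing becomes effective: Sep 22, 2026 + 21 days = Oct 13, 2026. Oct 13, 2026 is a Tuesday, so no roll-forward applies.

Oct 13, 2026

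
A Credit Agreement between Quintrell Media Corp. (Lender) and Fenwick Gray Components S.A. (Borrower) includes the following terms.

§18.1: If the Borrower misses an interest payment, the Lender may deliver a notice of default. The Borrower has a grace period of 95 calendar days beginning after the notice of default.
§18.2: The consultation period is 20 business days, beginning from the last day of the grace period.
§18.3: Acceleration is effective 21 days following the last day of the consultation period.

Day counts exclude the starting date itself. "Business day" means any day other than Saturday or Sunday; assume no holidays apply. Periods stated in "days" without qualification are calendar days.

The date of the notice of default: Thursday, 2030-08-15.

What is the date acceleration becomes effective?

2031-01-06

The last day of the grace period: 2030-08-15 + 95 days = 2030-11-18.
The last day of the consultation period: counting 20 business days from Monday, 2030-11-18 (Nov 19, Nov 20, Nov 21, Nov 22, …, Dec 12, Dec 13, Dec 16, skipping weekends) reaches Monday, 2030-12-16.
The date acceleration becomes effective: 2030-12-16 + 21 days = 2031-01-06.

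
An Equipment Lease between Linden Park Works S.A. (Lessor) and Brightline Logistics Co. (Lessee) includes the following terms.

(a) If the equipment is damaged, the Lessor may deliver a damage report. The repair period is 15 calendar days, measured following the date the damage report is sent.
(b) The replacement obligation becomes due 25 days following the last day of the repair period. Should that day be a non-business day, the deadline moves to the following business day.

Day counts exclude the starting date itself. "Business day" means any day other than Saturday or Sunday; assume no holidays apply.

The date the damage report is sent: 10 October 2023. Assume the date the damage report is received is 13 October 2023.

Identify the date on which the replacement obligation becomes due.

The last day of the repair period: 10 October 2023 + 15 days = 25 October 2023.
The date on which the replacement obligation becomes due: 25 calendar days after 25 October 2023 is 19 November 2023. That falls on a Sunday, so it rolls to the next business day, Monday, 20 November 2023.

20 November 2023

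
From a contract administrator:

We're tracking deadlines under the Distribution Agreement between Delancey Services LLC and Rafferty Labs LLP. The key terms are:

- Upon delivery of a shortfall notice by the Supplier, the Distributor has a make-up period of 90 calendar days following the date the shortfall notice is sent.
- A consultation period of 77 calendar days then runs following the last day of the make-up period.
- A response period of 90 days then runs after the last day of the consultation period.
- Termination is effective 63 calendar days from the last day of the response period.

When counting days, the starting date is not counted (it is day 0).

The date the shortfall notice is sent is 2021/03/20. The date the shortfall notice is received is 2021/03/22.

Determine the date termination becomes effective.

Adding 90 calendar days to 2021/03/20 gives 2021/06/18, which is the last day of the make-up period.
The last day of the consultation period: 77 calendar days after 2021/06/18 is 2021/09/03.
Adding 90 calendar days to 2021/09/03 gives 2021/12/02, which is the last day of the response period.
Adding 63 calendar days to 2021/12/02 gives 2022/02/03, which is the date termination becomes effective.

2022/02/03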